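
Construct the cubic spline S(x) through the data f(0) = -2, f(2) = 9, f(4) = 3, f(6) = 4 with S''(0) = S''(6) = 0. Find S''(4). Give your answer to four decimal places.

Put m_i = S'' at the i-th knot. Here h = (2, 2, 2) and Δ = (11/2, -3, 1/2), so the interior equations h_(i-1)·m_(i-1) + 2(h_(i-1)+h_i)·m_i + h_i·m_(i+1) = 6(Δ_i − Δ_(i-1)) read
  2·m_0 + 8·m_1 + 2·m_2 = 6(Δ_1 - Δ_0) = -51
  2·m_1 + 8·m_2 + 2·m_3 = 6(Δ_2 - Δ_1) = 21
Natural end conditions: m_0 = m_3 = 0.
Hence m_0 = 0, m_1 = -15/2, m_2 = 9/2, m_3 = 0.

4.5000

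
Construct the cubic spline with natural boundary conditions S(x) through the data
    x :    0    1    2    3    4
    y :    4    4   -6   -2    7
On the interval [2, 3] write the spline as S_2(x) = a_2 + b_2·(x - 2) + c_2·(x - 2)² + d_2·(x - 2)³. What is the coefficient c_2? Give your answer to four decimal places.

13.0714

With m_i denoting the second derivative at x_i, h_i = 1, 1, 1, 1, and Δ_i = (y_(i+1) − y_i)/h_i = 0, -10, 4, 9:
  1·m_0 + 4·m_1 + 1·m_2 = 6(Δ_1 - Δ_0) = -60
  1·m_1 + 4·m_2 + 1·m_3 = 6(Δ_2 - Δ_1) = 84
  1·m_2 + 4·m_3 + 1·m_4 = 6(Δ_3 - Δ_2) = 30
Natural end conditions: m_0 = m_4 = 0.
Forward elimination and back-substitution give m_0 = 0, m_1 = -603/28, m_2 = 183/7, m_3 = 27/28, m_4 = 0.
On [2, 3], with S_2(x) = a_2 + b_2·(x - 2) + c_2·(x - 2)² + d_2·(x - 2)³: c_2 = m_2/2 = 183/14, d_2 = (m_3 - m_2)/(6h_2) = -235/56, b_2 = Δ_2 - h_2(2m_2 + m_3)/6 = -39/8.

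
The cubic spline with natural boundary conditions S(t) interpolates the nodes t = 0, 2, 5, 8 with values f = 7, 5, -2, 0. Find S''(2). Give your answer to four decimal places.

-1.3514

With σ_i denoting the second derivative at x_i, h_i = 2, 3, 3, and Δ_i = (y_(i+1) − y_i)/h_i = -1, -7/3, 2/3:
  2·σ_0 + 10·σ_1 + 3·σ_2 = 6(Δ_1 - Δ_0) = -8
  3·σ_1 + 12·σ_2 + 3·σ_3 = 6(Δ_2 - Δ_1) = 18
Natural end conditions: σ_0 = σ_3 = 0.
Hence σ_0 = 0, σ_1 = -50/37, σ_2 = 68/37, σ_3 = 0.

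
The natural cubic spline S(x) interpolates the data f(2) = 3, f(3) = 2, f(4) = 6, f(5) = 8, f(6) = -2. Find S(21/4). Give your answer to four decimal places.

6.4785

With M_i denoting the second derivative at x_i, h_i = 1, 1, 1, 1, and Δ_i = (y_(i+1) − y_i)/h_i = -1, 4, 2, -10:
  1·M_0 + 4·M_1 + 1·M_2 = 6(Δ_1 - Δ_0) = 30
  1·M_1 + 4·M_2 + 1·M_3 = 6(Δ_2 - Δ_1) = -12
  1·M_2 + 4·M_3 + 1·M_4 = 6(Δ_3 - Δ_2) = -72
Natural end conditions: M_0 = M_4 = 0.
Solving: M_0 = 0, M_1 = 213/28, M_2 = -3/7, M_3 = -501/28, M_4 = 0.
On [5, 6], S(x) = 8 - 113/28·(x - 5) - 501/56·(x - 5)² + 167/56·(x - 5)³.
With (x - 5) = 1/4: S(21/4) = 3317/512.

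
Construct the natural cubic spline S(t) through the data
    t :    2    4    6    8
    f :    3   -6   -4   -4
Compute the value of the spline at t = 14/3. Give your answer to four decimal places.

-6.0938

With M_i denoting the second derivative at x_i, h_i = 2, 2, 2, and Δ_i = (y_(i+1) − y_i)/h_i = -9/2, 1, 0:
  2·M_0 + 8·M_1 + 2·M_2 = 6(Δ_1 - Δ_0) = 33
  2·M_1 + 8·M_2 + 2·M_3 = 6(Δ_2 - Δ_1) = -6
Natural end conditions: M_0 = M_3 = 0.
Solving the tridiagonal system: M_0 = 0, M_1 = 23/5, M_2 = -19/10, M_3 = 0.
On [4, 6], S(t) = -6 - 43/30·(t - 4) + 23/10·(t - 4)² - 13/24·(t - 4)³.
With (t - 4) = 2/3: S(14/3) = -2468/405.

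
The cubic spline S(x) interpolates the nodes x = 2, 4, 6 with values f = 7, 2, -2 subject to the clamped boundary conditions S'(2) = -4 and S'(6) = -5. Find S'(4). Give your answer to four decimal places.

-1.1250

With M_i denoting the second derivative at x_i, h_i = 2, 2, and Δ_i = (y_(i+1) − y_i)/h_i = -5/2, -2:
  2·M_0 + 8·M_1 + 2·M_2 = 6(Δ_1 - Δ_0) = 3
Clamped end conditions give two more equations: 2h_0·M_0 + h_0·M_1 = 6(Δ_0 - S'(2)) = 9 and h_1·M_1 + 2h_1·M_2 = 6(S'(6) - Δ_1) = -18.
Hence M_0 = 13/8, M_1 = 5/4, M_2 = -41/8.
On [4, 6], S'(x) = b_1 + 2c_1·(x - 4) + 3d_1·(x - 4)² with b_1 = Δ_1 - h_1(2M_1 + M_2)/6 = -9/8, c_1 = M_1/2 = 5/8, d_1 = (M_2 - M_1)/(6h_1) = -17/32. So S'(4) = -9/8.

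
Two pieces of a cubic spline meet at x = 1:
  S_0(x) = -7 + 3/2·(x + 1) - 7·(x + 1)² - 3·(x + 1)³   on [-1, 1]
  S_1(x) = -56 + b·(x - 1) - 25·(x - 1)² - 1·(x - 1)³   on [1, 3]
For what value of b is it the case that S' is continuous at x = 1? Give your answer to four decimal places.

-62.5000

S_0'(x) = 3/2 - 14·(x + 1) - 9·(x + 1)², so S_0'(1) = -125/2. On the right, S_1'(1) = b, so b = -125/2.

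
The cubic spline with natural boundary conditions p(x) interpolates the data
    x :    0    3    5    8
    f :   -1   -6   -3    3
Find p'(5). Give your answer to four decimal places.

2.0833

Write m_i for p''(x_i). With h_i = 3, 2, 3 and divided differences Δ_i = -5/3, 3/2, 2, the continuity of p' gives the tridiagonal system
  3·m_0 + 10·m_1 + 2·m_2 = 6(Δ_1 - Δ_0) = 19
  2·m_1 + 10·m_2 + 3·m_3 = 6(Δ_2 - Δ_1) = 3
Natural end conditions: m_0 = m_3 = 0.
Hence m_0 = 0, m_1 = 23/12, m_2 = -1/12, m_3 = 0.
On [5, 8], p'(x) = b_2 + 2c_2·(x - 5) + 3d_2·(x - 5)² with b_2 = Δ_2 - h_2(2m_2 + m_3)/6 = 25/12, c_2 = m_2/2 = -1/24, d_2 = (m_3 - m_2)/(6h_2) = 1/216. So p'(5) = 25/12.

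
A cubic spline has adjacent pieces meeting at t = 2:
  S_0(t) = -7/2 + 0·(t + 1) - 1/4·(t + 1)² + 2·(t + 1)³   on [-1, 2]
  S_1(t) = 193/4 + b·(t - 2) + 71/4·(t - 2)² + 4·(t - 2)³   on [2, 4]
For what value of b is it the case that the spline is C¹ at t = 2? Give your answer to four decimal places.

52.5000

S_0'(t) = 0 - 1/2·(t + 1) + 6·(t + 1)², so S_0'(2) = 105/2. On the right, S_1'(2) = b, so b = 105/2.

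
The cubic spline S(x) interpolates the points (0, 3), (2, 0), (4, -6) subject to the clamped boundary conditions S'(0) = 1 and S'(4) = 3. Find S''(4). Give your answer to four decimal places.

With σ_i denoting the second derivative at x_i, h_i = 2, 2, and Δ_i = (y_(i+1) − y_i)/h_i = -3/2, -3:
  2·σ_0 + 8·σ_1 + 2·σ_2 = 6(Δ_1 - Δ_0) = -9
Clamped end conditions give two more equations: 2h_0·σ_0 + h_0·σ_1 = 6(Δ_0 - S'(0)) = -15 and h_1·σ_1 + 2h_1·σ_2 = 6(S'(4) - Δ_1) = 36.
Hence σ_0 = -17/8, σ_1 = -13/4, σ_2 = 85/8.

10.6250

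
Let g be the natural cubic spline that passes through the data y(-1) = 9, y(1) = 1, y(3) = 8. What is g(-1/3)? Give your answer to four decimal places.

5.2222

Let M_i = g''(x_i). Step sizes h_i = 2, 2; slopes of the chords Δ_i = (y_(i+1) - y_i)/h_i = -4, 7/2.
  2·M_0 + 8·M_1 + 2·M_2 = 6(Δ_1 - Δ_0) = 45
Natural end conditions: M_0 = M_2 = 0.
Forward elimination and back-substitution give M_0 = 0, M_1 = 45/8, M_2 = 0.
On [-1, 1], g(t) = 9 - 47/8·(t + 1) + 0·(t + 1)² + 15/32·(t + 1)³.
With (t + 1) = 2/3: g(-1/3) = 47/9.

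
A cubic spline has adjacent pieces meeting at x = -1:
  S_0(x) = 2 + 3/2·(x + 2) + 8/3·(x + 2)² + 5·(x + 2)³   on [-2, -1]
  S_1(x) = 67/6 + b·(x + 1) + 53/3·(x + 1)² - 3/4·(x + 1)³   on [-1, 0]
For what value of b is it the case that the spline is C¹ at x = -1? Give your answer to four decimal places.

21.8333

S_0'(x) = 3/2 + 16/3·(x + 2) + 15·(x + 2)², so S_0'(-1) = 131/6. On the right, S_1'(-1) = b, so b = 131/6.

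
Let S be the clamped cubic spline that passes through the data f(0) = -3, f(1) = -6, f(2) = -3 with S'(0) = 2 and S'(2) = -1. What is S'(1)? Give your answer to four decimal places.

-0.2500

Put M_i = S'' at the i-th knot. Here h = (1, 1) and Δ = (-3, 3), so the interior equations h_(i-1)·M_(i-1) + 2(h_(i-1)+h_i)·M_i + h_i·M_(i+1) = 6(Δ_i − Δ_(i-1)) read
  1·M_0 + 4·M_1 + 1·M_2 = 6(Δ_1 - Δ_0) = 36
Clamped end conditions give two more equations: 2h_0·M_0 + h_0·M_1 = 6(Δ_0 - S'(0)) = -30 and h_1·M_1 + 2h_1·M_2 = 6(S'(2) - Δ_1) = -24.
Hence M_0 = -51/2, M_1 = 21, M_2 = -45/2.
On [1, 2], S'(x) = b_1 + 2c_1·(x - 1) + 3d_1·(x - 1)² with b_1 = Δ_1 - h_1(2M_1 + M_2)/6 = -1/4, c_1 = M_1/2 = 21/2, d_1 = (M_2 - M_1)/(6h_1) = -29/4. So S'(1) = -1/4.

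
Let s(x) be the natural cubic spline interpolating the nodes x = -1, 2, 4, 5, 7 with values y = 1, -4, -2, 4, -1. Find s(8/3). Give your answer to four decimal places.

With σ_i denoting the second derivative at x_i, h_i = 3, 2, 1, 2, and Δ_i = (y_(i+1) − y_i)/h_i = -5/3, 1, 6, -5/2:
  3·σ_0 + 10·σ_1 + 2·σ_2 = 6(Δ_1 - Δ_0) = 16
  2·σ_1 + 6·σ_2 + 1·σ_3 = 6(Δ_2 - Δ_1) = 30
  1·σ_2 + 6·σ_3 + 2·σ_4 = 6(Δ_3 - Δ_2) = -51
Natural end conditions: σ_0 = σ_4 = 0.
Forward elimination and back-substitution give σ_0 = 0, σ_1 = 49/163, σ_2 = 1059/163, σ_3 = -1562/163, σ_4 = 0.
On [2, 4], s(x) = -4 - 668/489·(x - 2) + 49/326·(x - 2)² + 505/978·(x - 2)³.
With (x - 2) = 2/3: s(8/3) = -61934/13203.

-4.6909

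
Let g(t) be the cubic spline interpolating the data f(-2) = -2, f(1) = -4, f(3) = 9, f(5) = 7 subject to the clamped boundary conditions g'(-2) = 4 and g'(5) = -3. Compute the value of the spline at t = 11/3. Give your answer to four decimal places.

10.1151

Write M_i for g''(x_i). With h_i = 3, 2, 2 and divided differences Δ_i = -2/3, 13/2, -1, the continuity of g' gives the tridiagonal system
  3·M_0 + 10·M_1 + 2·M_2 = 6(Δ_1 - Δ_0) = 43
  2·M_1 + 8·M_2 + 2·M_3 = 6(Δ_2 - Δ_1) = -45
Clamped end conditions give two more equations: 2h_0·M_0 + h_0·M_1 = 6(Δ_0 - g'(-2)) = -28 and h_2·M_2 + 2h_2·M_3 = 6(g'(5) - Δ_2) = -12.
Solving: M_0 = -995/111, M_1 = 318/37, M_2 = -297/37, M_3 = 75/74.
On [3, 5], g(t) = 9 + 297/74·(t - 3) - 297/74·(t - 3)² + 223/296·(t - 3)³.
With (t - 3) = 2/3: g(11/3) = 10105/999.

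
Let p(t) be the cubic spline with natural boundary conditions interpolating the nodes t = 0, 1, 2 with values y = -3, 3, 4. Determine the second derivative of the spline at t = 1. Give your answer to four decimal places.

-7.5000

Put σ_i = p'' at the i-th knot. Here h = (1, 1) and Δ = (6, 1), so the interior equations h_(i-1)·σ_(i-1) + 2(h_(i-1)+h_i)·σ_i + h_i·σ_(i+1) = 6(Δ_i − Δ_(i-1)) read
  1·σ_0 + 4·σ_1 + 1·σ_2 = 6(Δ_1 - Δ_0) = -30
Natural end conditions: σ_0 = σ_2 = 0.
Hence σ_0 = 0, σ_1 = -15/2, σ_2 = 0.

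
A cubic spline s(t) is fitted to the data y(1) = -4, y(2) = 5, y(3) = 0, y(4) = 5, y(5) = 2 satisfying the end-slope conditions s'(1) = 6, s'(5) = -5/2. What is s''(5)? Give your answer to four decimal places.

Put m_i = s'' at the i-th knot. Here h = (1, 1, 1, 1) and Δ = (9, -5, 5, -3), so the interior equations h_(i-1)·m_(i-1) + 2(h_(i-1)+h_i)·m_i + h_i·m_(i+1) = 6(Δ_i − Δ_(i-1)) read
  1·m_0 + 4·m_1 + 1·m_2 = 6(Δ_1 - Δ_0) = -84
  1·m_1 + 4·m_2 + 1·m_3 = 6(Δ_2 - Δ_1) = 60
  1·m_2 + 4·m_3 + 1·m_4 = 6(Δ_3 - Δ_2) = -48
Clamped end conditions give two more equations: 2h_0·m_0 + h_0·m_1 = 6(Δ_0 - s'(1)) = 18 and h_3·m_3 + 2h_3·m_4 = 6(s'(5) - Δ_3) = 3.
Hence m_0 = 1483/56, m_1 = -979/28, m_2 = 235/8, m_3 = -631/28, m_4 = 715/56.

12.7679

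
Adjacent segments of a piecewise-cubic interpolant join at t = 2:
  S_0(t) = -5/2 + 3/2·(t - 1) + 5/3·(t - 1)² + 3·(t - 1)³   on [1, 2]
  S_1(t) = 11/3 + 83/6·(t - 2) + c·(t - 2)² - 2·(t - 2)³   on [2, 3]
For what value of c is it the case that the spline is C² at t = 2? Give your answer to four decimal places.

S_0''(t) = 10/3 + 18·(t - 1), so S_0''(2) = 64/3. On the right, S_1''(2) = 2c, so c = 32/3.

10.6667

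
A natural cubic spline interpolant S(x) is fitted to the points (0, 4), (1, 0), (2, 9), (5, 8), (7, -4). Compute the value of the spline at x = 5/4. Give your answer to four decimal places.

With m_i denoting the second derivative at x_i, h_i = 1, 1, 3, 2, and Δ_i = (y_(i+1) − y_i)/h_i = -4, 9, -1/3, -6:
  1·m_0 + 4·m_1 + 1·m_2 = 6(Δ_1 - Δ_0) = 78
  1·m_1 + 8·m_2 + 3·m_3 = 6(Δ_2 - Δ_1) = -56
  3·m_2 + 10·m_3 + 2·m_4 = 6(Δ_3 - Δ_2) = -34
Natural end conditions: m_0 = m_4 = 0.
Solving: m_0 = 0, m_1 = 2998/137, m_2 = -1306/137, m_3 = -74/137, m_4 = 0.
On [1, 2], S(x) = 0 + 1354/411·(x - 1) + 1499/137·(x - 1)² - 2152/411·(x - 1)³.
With (x - 1) = 1/4: S(5/4) = 3125/2192.

1.4256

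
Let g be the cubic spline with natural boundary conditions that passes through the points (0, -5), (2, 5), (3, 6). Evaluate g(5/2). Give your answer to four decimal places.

Put M_i = g'' at the i-th knot. Here h = (2, 1) and Δ = (5, 1), so the interior equations h_(i-1)·M_(i-1) + 2(h_(i-1)+h_i)·M_i + h_i·M_(i+1) = 6(Δ_i − Δ_(i-1)) read
  2·M_0 + 6·M_1 + 1·M_2 = 6(Δ_1 - Δ_0) = -24
Natural end conditions: M_0 = M_2 = 0.
Hence M_0 = 0, M_1 = -4, M_2 = 0.
On [2, 3], g(x) = 5 + 7/3·(x - 2) - 2·(x - 2)² + 2/3·(x - 2)³.
With (x - 2) = 1/2: g(5/2) = 23/4.

5.7500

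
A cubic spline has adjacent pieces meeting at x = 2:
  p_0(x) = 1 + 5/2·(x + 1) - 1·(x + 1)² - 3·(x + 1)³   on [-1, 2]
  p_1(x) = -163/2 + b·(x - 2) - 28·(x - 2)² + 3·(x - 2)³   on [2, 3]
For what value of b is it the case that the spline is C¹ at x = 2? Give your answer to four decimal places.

p_0'(x) = 5/2 - 2·(x + 1) - 9·(x + 1)², so p_0'(2) = -169/2. On the right, p_1'(2) = b, so b = -169/2.

-84.5000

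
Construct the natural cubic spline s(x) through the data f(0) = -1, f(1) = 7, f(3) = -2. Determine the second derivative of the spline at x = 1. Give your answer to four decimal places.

-12.5000

Write m_i for s''(x_i). With h_i = 1, 2 and divided differences Δ_i = 8, -9/2, the continuity of s' gives the tridiagonal system
  1·m_0 + 6·m_1 + 2·m_2 = 6(Δ_1 - Δ_0) = -75
Natural end conditions: m_0 = m_2 = 0.
Hence m_0 = 0, m_1 = -25/2, m_2 = 0.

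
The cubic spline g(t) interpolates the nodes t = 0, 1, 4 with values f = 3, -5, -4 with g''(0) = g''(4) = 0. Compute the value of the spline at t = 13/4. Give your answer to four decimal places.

Let M_i = g''(x_i). Step sizes h_i = 1, 3; slopes of the chords Δ_i = (y_(i+1) - y_i)/h_i = -8, 1/3.
  1·M_0 + 8·M_1 + 3·M_2 = 6(Δ_1 - Δ_0) = 50
Natural end conditions: M_0 = M_2 = 0.
Hence M_0 = 0, M_1 = 25/4, M_2 = 0.
On [1, 4], g(t) = -5 - 71/12·(t - 1) + 25/8·(t - 1)² - 25/72·(t - 1)³.
With (t - 1) = 9/4: g(13/4) = -3301/512.

-6.4473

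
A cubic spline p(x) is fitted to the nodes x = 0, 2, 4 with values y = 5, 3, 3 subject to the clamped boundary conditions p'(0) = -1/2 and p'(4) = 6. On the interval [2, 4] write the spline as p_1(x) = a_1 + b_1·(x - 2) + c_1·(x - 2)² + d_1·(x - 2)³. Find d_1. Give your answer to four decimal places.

Let m_i = p''(x_i). Step sizes h_i = 2, 2; slopes of the chords Δ_i = (y_(i+1) - y_i)/h_i = -1, 0.
  2·m_0 + 8·m_1 + 2·m_2 = 6(Δ_1 - Δ_0) = 6
Clamped end conditions give two more equations: 2h_0·m_0 + h_0·m_1 = 6(Δ_0 - p'(0)) = -3 and h_1·m_1 + 2h_1·m_2 = 6(p'(4) - Δ_1) = 36.
Solving the tridiagonal system: m_0 = 1/8, m_1 = -7/4, m_2 = 79/8.
On [2, 4], with p_1(x) = a_1 + b_1·(x - 2) + c_1·(x - 2)² + d_1·(x - 2)³: c_1 = m_1/2 = -7/8, d_1 = (m_2 - m_1)/(6h_1) = 31/32, b_1 = Δ_1 - h_1(2m_1 + m_2)/6 = -17/8.

0.9688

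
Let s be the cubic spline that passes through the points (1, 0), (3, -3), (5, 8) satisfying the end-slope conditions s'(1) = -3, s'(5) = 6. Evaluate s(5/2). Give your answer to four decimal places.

Let σ_i = s''(x_i). Step sizes h_i = 2, 2; slopes of the chords Δ_i = (y_(i+1) - y_i)/h_i = -3/2, 11/2.
  2·σ_0 + 8·σ_1 + 2·σ_2 = 6(Δ_1 - Δ_0) = 42
Clamped end conditions give two more equations: 2h_0·σ_0 + h_0·σ_1 = 6(Δ_0 - s'(1)) = 9 and h_1·σ_1 + 2h_1·σ_2 = 6(s'(5) - Δ_1) = 3.
Forward elimination and back-substitution give σ_0 = -3/4, σ_1 = 6, σ_2 = -9/4.
On [1, 3], s(x) = 0 - 3·(x - 1) - 3/8·(x - 1)² + 9/16·(x - 1)³.
With (x - 1) = 3/2: s(5/2) = -441/128.

-3.4453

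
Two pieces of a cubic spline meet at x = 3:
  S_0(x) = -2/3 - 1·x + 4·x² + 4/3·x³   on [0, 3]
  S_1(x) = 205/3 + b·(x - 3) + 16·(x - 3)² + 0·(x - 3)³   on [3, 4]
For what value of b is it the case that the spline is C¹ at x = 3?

S_0'(x) = -1 + 8·x + 4·x², so S_0'(3) = 59. On the right, S_1'(3) = b, so b = 59.

59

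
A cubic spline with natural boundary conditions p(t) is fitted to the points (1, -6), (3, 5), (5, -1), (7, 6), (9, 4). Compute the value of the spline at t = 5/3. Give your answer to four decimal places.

Let M_i = p''(x_i). Step sizes h_i = 2, 2, 2, 2; slopes of the chords Δ_i = (y_(i+1) - y_i)/h_i = 11/2, -3, 7/2, -1.
  2·M_0 + 8·M_1 + 2·M_2 = 6(Δ_1 - Δ_0) = -51
  2·M_1 + 8·M_2 + 2·M_3 = 6(Δ_2 - Δ_1) = 39
  2·M_2 + 8·M_3 + 2·M_4 = 6(Δ_3 - Δ_2) = -27
Natural end conditions: M_0 = M_4 = 0.
Solving the tridiagonal system: M_0 = 0, M_1 = -237/28, M_2 = 117/14, M_3 = -153/28, M_4 = 0.
On [1, 3], p(t) = -6 + 233/28·(t - 1) + 0·(t - 1)² - 79/112·(t - 1)³.
With (t - 1) = 2/3: p(5/3) = -125/189.

-0.6614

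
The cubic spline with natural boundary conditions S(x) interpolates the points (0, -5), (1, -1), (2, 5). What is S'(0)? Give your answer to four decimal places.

Write σ_i for S''(x_i). With h_i = 1, 1 and divided differences Δ_i = 4, 6, the continuity of S' gives the tridiagonal system
  1·σ_0 + 4·σ_1 + 1·σ_2 = 6(Δ_1 - Δ_0) = 12
Natural end conditions: σ_0 = σ_2 = 0.
Solving: σ_0 = 0, σ_1 = 3, σ_2 = 0.
On [0, 1], S'(x) = b_0 + 2c_0·x + 3d_0·x² with b_0 = Δ_0 - h_0(2σ_0 + σ_1)/6 = 7/2, c_0 = σ_0/2 = 0, d_0 = (σ_1 - σ_0)/(6h_0) = 1/2. So S'(0) = 7/2.

3.5000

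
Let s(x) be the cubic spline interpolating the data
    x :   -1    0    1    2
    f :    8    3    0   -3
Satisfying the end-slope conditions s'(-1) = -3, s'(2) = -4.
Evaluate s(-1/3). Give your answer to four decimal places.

Put M_i = s'' at the i-th knot. Here h = (1, 1, 1) and Δ = (-5, -3, -3), so the interior equations h_(i-1)·M_(i-1) + 2(h_(i-1)+h_i)·M_i + h_i·M_(i+1) = 6(Δ_i − Δ_(i-1)) read
  1·M_0 + 4·M_1 + 1·M_2 = 6(Δ_1 - Δ_0) = 12
  1·M_1 + 4·M_2 + 1·M_3 = 6(Δ_2 - Δ_1) = 0
Clamped end conditions give two more equations: 2h_0·M_0 + h_0·M_1 = 6(Δ_0 - s'(-1)) = -12 and h_2·M_2 + 2h_2·M_3 = 6(s'(2) - Δ_2) = -6.
Solving the tridiagonal system: M_0 = -26/3, M_1 = 16/3, M_2 = -2/3, M_3 = -8/3.
On [-1, 0], s(x) = 8 - 3·(x + 1) - 13/3·(x + 1)² + 7/3·(x + 1)³.
With (x + 1) = 2/3: s(-1/3) = 386/81.

4.7654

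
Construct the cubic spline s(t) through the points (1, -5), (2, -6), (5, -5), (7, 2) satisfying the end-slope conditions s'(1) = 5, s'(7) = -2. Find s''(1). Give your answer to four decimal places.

-19.0897

With M_i denoting the second derivative at x_i, h_i = 1, 3, 2, and Δ_i = (y_(i+1) − y_i)/h_i = -1, 1/3, 7/2:
  1·M_0 + 8·M_1 + 3·M_2 = 6(Δ_1 - Δ_0) = 8
  3·M_1 + 10·M_2 + 2·M_3 = 6(Δ_2 - Δ_1) = 19
Clamped end conditions give two more equations: 2h_0·M_0 + h_0·M_1 = 6(Δ_0 - s'(1)) = -36 and h_2·M_2 + 2h_2·M_3 = 6(s'(7) - Δ_2) = -33.
Forward elimination and back-substitution give M_0 = -1489/78, M_1 = 85/39, M_2 = 251/78, M_3 = -769/78.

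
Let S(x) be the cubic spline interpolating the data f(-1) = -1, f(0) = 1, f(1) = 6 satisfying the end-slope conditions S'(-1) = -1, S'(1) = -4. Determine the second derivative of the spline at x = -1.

Let M_i = S''(x_i). Step sizes h_i = 1, 1; slopes of the chords Δ_i = (y_(i+1) - y_i)/h_i = 2, 5.
  1·M_0 + 4·M_1 + 1·M_2 = 6(Δ_1 - Δ_0) = 18
Clamped end conditions give two more equations: 2h_0·M_0 + h_0·M_1 = 6(Δ_0 - S'(-1)) = 18 and h_1·M_1 + 2h_1·M_2 = 6(S'(1) - Δ_1) = -54.
Solving: M_0 = 3, M_1 = 12, M_2 = -33.

3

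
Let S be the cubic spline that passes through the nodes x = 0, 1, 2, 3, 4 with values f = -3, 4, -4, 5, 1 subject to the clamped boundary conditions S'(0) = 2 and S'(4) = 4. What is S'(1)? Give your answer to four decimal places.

Put M_i = S'' at the i-th knot. Here h = (1, 1, 1, 1) and Δ = (7, -8, 9, -4), so the interior equations h_(i-1)·M_(i-1) + 2(h_(i-1)+h_i)·M_i + h_i·M_(i+1) = 6(Δ_i − Δ_(i-1)) read
  1·M_0 + 4·M_1 + 1·M_2 = 6(Δ_1 - Δ_0) = -90
  1·M_1 + 4·M_2 + 1·M_3 = 6(Δ_2 - Δ_1) = 102
  1·M_2 + 4·M_3 + 1·M_4 = 6(Δ_3 - Δ_2) = -78
Clamped end conditions give two more equations: 2h_0·M_0 + h_0·M_1 = 6(Δ_0 - S'(0)) = 30 and h_3·M_3 + 2h_3·M_4 = 6(S'(4) - Δ_3) = 48.
Hence M_0 = 257/7, M_1 = -304/7, M_2 = 47, M_3 = -298/7, M_4 = 317/7.
On [1, 2], S'(x) = b_1 + 2c_1·(x - 1) + 3d_1·(x - 1)² with b_1 = Δ_1 - h_1(2M_1 + M_2)/6 = -19/14, c_1 = M_1/2 = -152/7, d_1 = (M_2 - M_1)/(6h_1) = 211/14. So S'(1) = -19/14.

-1.3571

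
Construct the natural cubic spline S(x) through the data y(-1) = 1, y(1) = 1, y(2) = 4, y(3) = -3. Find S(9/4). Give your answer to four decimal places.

With M_i denoting the second derivative at x_i, h_i = 2, 1, 1, and Δ_i = (y_(i+1) − y_i)/h_i = 0, 3, -7:
  2·M_0 + 6·M_1 + 1·M_2 = 6(Δ_1 - Δ_0) = 18
  1·M_1 + 4·M_2 + 1·M_3 = 6(Δ_2 - Δ_1) = -60
Natural end conditions: M_0 = M_3 = 0.
Hence M_0 = 0, M_1 = 132/23, M_2 = -378/23, M_3 = 0.
On [2, 3], S(x) = 4 - 35/23·(x - 2) - 189/23·(x - 2)² + 63/23·(x - 2)³.
With (x - 2) = 1/4: S(9/4) = 4635/1472.

3.1488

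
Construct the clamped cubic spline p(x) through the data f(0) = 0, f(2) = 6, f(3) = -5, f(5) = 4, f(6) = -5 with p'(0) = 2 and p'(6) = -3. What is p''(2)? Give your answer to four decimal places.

-23.1720

Put M_i = p'' at the i-th knot. Here h = (2, 1, 2, 1) and Δ = (3, -11, 9/2, -9), so the interior equations h_(i-1)·M_(i-1) + 2(h_(i-1)+h_i)·M_i + h_i·M_(i+1) = 6(Δ_i − Δ_(i-1)) read
  2·M_0 + 6·M_1 + 1·M_2 = 6(Δ_1 - Δ_0) = -84
  1·M_1 + 6·M_2 + 2·M_3 = 6(Δ_2 - Δ_1) = 93
  2·M_2 + 6·M_3 + 1·M_4 = 6(Δ_3 - Δ_2) = -81
Clamped end conditions give two more equations: 2h_0·M_0 + h_0·M_1 = 6(Δ_0 - p'(0)) = 6 and h_3·M_3 + 2h_3·M_4 = 6(p'(6) - Δ_3) = 36.
Solving the tridiagonal system: M_0 = 1217/93, M_1 = -2155/93, M_2 = 2684/93, M_3 = -2650/93, M_4 = 2999/93.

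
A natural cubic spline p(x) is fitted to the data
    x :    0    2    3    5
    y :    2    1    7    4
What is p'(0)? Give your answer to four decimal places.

-3.1571

Put σ_i = p'' at the i-th knot. Here h = (2, 1, 2) and Δ = (-1/2, 6, -3/2), so the interior equations h_(i-1)·σ_(i-1) + 2(h_(i-1)+h_i)·σ_i + h_i·σ_(i+1) = 6(Δ_i − Δ_(i-1)) read
  2·σ_0 + 6·σ_1 + 1·σ_2 = 6(Δ_1 - Δ_0) = 39
  1·σ_1 + 6·σ_2 + 2·σ_3 = 6(Δ_2 - Δ_1) = -45
Natural end conditions: σ_0 = σ_3 = 0.
Solving: σ_0 = 0, σ_1 = 279/35, σ_2 = -309/35, σ_3 = 0.
On [0, 2], p'(x) = b_0 + 2c_0·x + 3d_0·x² with b_0 = Δ_0 - h_0(2σ_0 + σ_1)/6 = -221/70, c_0 = σ_0/2 = 0, d_0 = (σ_1 - σ_0)/(6h_0) = 93/140. So p'(0) = -221/70.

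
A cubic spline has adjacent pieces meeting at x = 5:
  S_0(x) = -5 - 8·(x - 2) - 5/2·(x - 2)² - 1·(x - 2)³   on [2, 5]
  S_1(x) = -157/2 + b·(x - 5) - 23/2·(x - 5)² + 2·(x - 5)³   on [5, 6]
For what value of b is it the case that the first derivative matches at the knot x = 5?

S_0'(x) = -8 - 5·(x - 2) - 3·(x - 2)², so S_0'(5) = -50. On the right, S_1'(5) = b, so b = -50.

-50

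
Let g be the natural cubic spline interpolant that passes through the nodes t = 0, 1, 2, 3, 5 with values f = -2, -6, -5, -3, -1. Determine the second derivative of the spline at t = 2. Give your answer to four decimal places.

With m_i denoting the second derivative at x_i, h_i = 1, 1, 1, 2, and Δ_i = (y_(i+1) − y_i)/h_i = -4, 1, 2, 1:
  1·m_0 + 4·m_1 + 1·m_2 = 6(Δ_1 - Δ_0) = 30
  1·m_1 + 4·m_2 + 1·m_3 = 6(Δ_2 - Δ_1) = 6
  1·m_2 + 6·m_3 + 2·m_4 = 6(Δ_3 - Δ_2) = -6
Natural end conditions: m_0 = m_4 = 0.
Solving the tridiagonal system: m_0 = 0, m_1 = 324/43, m_2 = -6/43, m_3 = -42/43, m_4 = 0.

-0.1395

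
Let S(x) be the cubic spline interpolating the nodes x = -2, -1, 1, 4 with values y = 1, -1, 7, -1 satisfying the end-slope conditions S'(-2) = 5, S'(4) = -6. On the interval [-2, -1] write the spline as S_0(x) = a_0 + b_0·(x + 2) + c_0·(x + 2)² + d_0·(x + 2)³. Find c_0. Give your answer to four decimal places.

-13.6842

Write M_i for S''(x_i). With h_i = 1, 2, 3 and divided differences Δ_i = -2, 4, -8/3, the continuity of S' gives the tridiagonal system
  1·M_0 + 6·M_1 + 2·M_2 = 6(Δ_1 - Δ_0) = 36
  2·M_1 + 10·M_2 + 3·M_3 = 6(Δ_2 - Δ_1) = -40
Clamped end conditions give two more equations: 2h_0·M_0 + h_0·M_1 = 6(Δ_0 - S'(-2)) = -42 and h_2·M_2 + 2h_2·M_3 = 6(S'(4) - Δ_2) = -20.
Solving: M_0 = -520/19, M_1 = 242/19, M_2 = -124/19, M_3 = -4/57.
On [-2, -1], with S_0(x) = a_0 + b_0·(x + 2) + c_0·(x + 2)² + d_0·(x + 2)³: c_0 = M_0/2 = -260/19, d_0 = (M_1 - M_0)/(6h_0) = 127/19, b_0 = Δ_0 - h_0(2M_0 + M_1)/6 = 5.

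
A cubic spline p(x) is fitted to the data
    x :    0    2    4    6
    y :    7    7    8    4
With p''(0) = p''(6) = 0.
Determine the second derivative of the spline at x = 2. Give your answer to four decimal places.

Let M_i = p''(x_i). Step sizes h_i = 2, 2, 2; slopes of the chords Δ_i = (y_(i+1) - y_i)/h_i = 0, 1/2, -2.
  2·M_0 + 8·M_1 + 2·M_2 = 6(Δ_1 - Δ_0) = 3
  2·M_1 + 8·M_2 + 2·M_3 = 6(Δ_2 - Δ_1) = -15
Natural end conditions: M_0 = M_3 = 0.
Forward elimination and back-substitution give M_0 = 0, M_1 = 9/10, M_2 = -21/10, M_3 = 0.

0.9000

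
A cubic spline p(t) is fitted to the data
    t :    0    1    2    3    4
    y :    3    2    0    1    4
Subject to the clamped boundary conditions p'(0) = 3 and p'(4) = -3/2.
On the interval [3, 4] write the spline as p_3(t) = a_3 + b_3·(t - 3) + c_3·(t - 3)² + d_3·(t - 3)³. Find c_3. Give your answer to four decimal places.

Write M_i for p''(x_i). With h_i = 1, 1, 1, 1 and divided differences Δ_i = -1, -2, 1, 3, the continuity of p' gives the tridiagonal system
  1·M_0 + 4·M_1 + 1·M_2 = 6(Δ_1 - Δ_0) = -6
  1·M_1 + 4·M_2 + 1·M_3 = 6(Δ_2 - Δ_1) = 18
  1·M_2 + 4·M_3 + 1·M_4 = 6(Δ_3 - Δ_2) = 12
Clamped end conditions give two more equations: 2h_0·M_0 + h_0·M_1 = 6(Δ_0 - p'(0)) = -24 and h_3·M_3 + 2h_3·M_4 = 6(p'(4) - Δ_3) = -27.
Solving: M_0 = -699/56, M_1 = 27/28, M_2 = 21/8, M_3 = 183/28, M_4 = -939/56.
On [3, 4], with p_3(t) = a_3 + b_3·(t - 3) + c_3·(t - 3)² + d_3·(t - 3)³: c_3 = M_3/2 = 183/56, d_3 = (M_4 - M_3)/(6h_3) = -435/112, b_3 = Δ_3 - h_3(2M_3 + M_4)/6 = 405/112.

3.2679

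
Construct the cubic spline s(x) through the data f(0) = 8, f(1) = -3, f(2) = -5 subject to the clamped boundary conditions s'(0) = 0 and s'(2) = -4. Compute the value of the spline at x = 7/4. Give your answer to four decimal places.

-4.5352

Write σ_i for s''(x_i). With h_i = 1, 1 and divided differences Δ_i = -11, -2, the continuity of s' gives the tridiagonal system
  1·σ_0 + 4·σ_1 + 1·σ_2 = 6(Δ_1 - Δ_0) = 54
Clamped end conditions give two more equations: 2h_0·σ_0 + h_0·σ_1 = 6(Δ_0 - s'(0)) = -66 and h_1·σ_1 + 2h_1·σ_2 = 6(s'(2) - Δ_1) = -12.
Solving: σ_0 = -97/2, σ_1 = 31, σ_2 = -43/2.
On [1, 2], s(x) = -3 - 35/4·(x - 1) + 31/2·(x - 1)² - 35/4·(x - 1)³.
With (x - 1) = 3/4: s(7/4) = -1161/256.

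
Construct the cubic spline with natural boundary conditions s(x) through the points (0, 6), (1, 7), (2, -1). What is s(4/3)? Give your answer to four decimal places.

Put σ_i = s'' at the i-th knot. Here h = (1, 1) and Δ = (1, -8), so the interior equations h_(i-1)·σ_(i-1) + 2(h_(i-1)+h_i)·σ_i + h_i·σ_(i+1) = 6(Δ_i − Δ_(i-1)) read
  1·σ_0 + 4·σ_1 + 1·σ_2 = 6(Δ_1 - Δ_0) = -54
Natural end conditions: σ_0 = σ_2 = 0.
Solving the tridiagonal system: σ_0 = 0, σ_1 = -27/2, σ_2 = 0.
On [1, 2], s(x) = 7 - 7/2·(x - 1) - 27/4·(x - 1)² + 9/4·(x - 1)³.
With (x - 1) = 1/3: s(4/3) = 31/6.

5.1667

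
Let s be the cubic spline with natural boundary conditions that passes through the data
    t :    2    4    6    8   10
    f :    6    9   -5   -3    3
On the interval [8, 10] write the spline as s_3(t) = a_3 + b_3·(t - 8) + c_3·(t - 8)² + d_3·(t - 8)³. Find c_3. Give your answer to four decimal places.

-0.2813

Let M_i = s''(x_i). Step sizes h_i = 2, 2, 2, 2; slopes of the chords Δ_i = (y_(i+1) - y_i)/h_i = 3/2, -7, 1, 3.
  2·M_0 + 8·M_1 + 2·M_2 = 6(Δ_1 - Δ_0) = -51
  2·M_1 + 8·M_2 + 2·M_3 = 6(Δ_2 - Δ_1) = 48
  2·M_2 + 8·M_3 + 2·M_4 = 6(Δ_3 - Δ_2) = 12
Natural end conditions: M_0 = M_4 = 0.
Solving the tridiagonal system: M_0 = 0, M_1 = -135/16, M_2 = 33/4, M_3 = -9/16, M_4 = 0.
On [8, 10], with s_3(t) = a_3 + b_3·(t - 8) + c_3·(t - 8)² + d_3·(t - 8)³: c_3 = M_3/2 = -9/32, d_3 = (M_4 - M_3)/(6h_3) = 3/64, b_3 = Δ_3 - h_3(2M_3 + M_4)/6 = 27/8.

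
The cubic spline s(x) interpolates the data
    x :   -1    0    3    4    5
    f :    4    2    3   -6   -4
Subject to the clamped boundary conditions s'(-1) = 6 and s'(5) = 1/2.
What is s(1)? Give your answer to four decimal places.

2.6345

Put m_i = s'' at the i-th knot. Here h = (1, 3, 1, 1) and Δ = (-2, 1/3, -9, 2), so the interior equations h_(i-1)·m_(i-1) + 2(h_(i-1)+h_i)·m_i + h_i·m_(i+1) = 6(Δ_i − Δ_(i-1)) read
  1·m_0 + 8·m_1 + 3·m_2 = 6(Δ_1 - Δ_0) = 14
  3·m_1 + 8·m_2 + 1·m_3 = 6(Δ_2 - Δ_1) = -56
  1·m_2 + 4·m_3 + 1·m_4 = 6(Δ_3 - Δ_2) = 66
Clamped end conditions give two more equations: 2h_0·m_0 + h_0·m_1 = 6(Δ_0 - s'(-1)) = -48 and h_3·m_3 + 2h_3·m_4 = 6(s'(5) - Δ_3) = -9.
Forward elimination and back-substitution give m_0 = -6689/228, m_1 = 1217/114, m_2 = -3197/228, m_3 = 2753/114, m_4 = -3779/228.
On [0, 3], s(x) = 2 - 1519/456·x + 1217/228·x² - 1877/1368·x³.
With x = 1: s(1) = 901/342.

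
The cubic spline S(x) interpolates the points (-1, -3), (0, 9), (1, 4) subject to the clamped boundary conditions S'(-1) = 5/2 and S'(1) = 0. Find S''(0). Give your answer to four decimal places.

-48.5000

Write σ_i for S''(x_i). With h_i = 1, 1 and divided differences Δ_i = 12, -5, the continuity of S' gives the tridiagonal system
  1·σ_0 + 4·σ_1 + 1·σ_2 = 6(Δ_1 - Δ_0) = -102
Clamped end conditions give two more equations: 2h_0·σ_0 + h_0·σ_1 = 6(Δ_0 - S'(-1)) = 57 and h_1·σ_1 + 2h_1·σ_2 = 6(S'(1) - Δ_1) = 30.
Hence σ_0 = 211/4, σ_1 = -97/2, σ_2 = 157/4.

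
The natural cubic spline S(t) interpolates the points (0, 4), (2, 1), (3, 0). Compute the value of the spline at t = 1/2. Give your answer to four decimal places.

3.1719

Let M_i = S''(x_i). Step sizes h_i = 2, 1; slopes of the chords Δ_i = (y_(i+1) - y_i)/h_i = -3/2, -1.
  2·M_0 + 6·M_1 + 1·M_2 = 6(Δ_1 - Δ_0) = 3
Natural end conditions: M_0 = M_2 = 0.
Hence M_0 = 0, M_1 = 1/2, M_2 = 0.
On [0, 2], S(t) = 4 - 5/3·t + 0·t² + 1/24·t³.
With t = 1/2: S(1/2) = 203/64.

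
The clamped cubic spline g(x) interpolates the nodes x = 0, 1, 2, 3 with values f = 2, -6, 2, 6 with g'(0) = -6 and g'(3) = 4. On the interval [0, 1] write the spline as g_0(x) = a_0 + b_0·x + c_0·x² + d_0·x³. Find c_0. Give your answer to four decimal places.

Put M_i = g'' at the i-th knot. Here h = (1, 1, 1) and Δ = (-8, 8, 4), so the interior equations h_(i-1)·M_(i-1) + 2(h_(i-1)+h_i)·M_i + h_i·M_(i+1) = 6(Δ_i − Δ_(i-1)) read
  1·M_0 + 4·M_1 + 1·M_2 = 6(Δ_1 - Δ_0) = 96
  1·M_1 + 4·M_2 + 1·M_3 = 6(Δ_2 - Δ_1) = -24
Clamped end conditions give two more equations: 2h_0·M_0 + h_0·M_1 = 6(Δ_0 - g'(0)) = -12 and h_2·M_2 + 2h_2·M_3 = 6(g'(3) - Δ_2) = 0.
Solving: M_0 = -344/15, M_1 = 508/15, M_2 = -248/15, M_3 = 124/15.
On [0, 1], with g_0(x) = a_0 + b_0·x + c_0·x² + d_0·x³: c_0 = M_0/2 = -172/15, d_0 = (M_1 - M_0)/(6h_0) = 142/15, b_0 = Δ_0 - h_0(2M_0 + M_1)/6 = -6.

-11.4667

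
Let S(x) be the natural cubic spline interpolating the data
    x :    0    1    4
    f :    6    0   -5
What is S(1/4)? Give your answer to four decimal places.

Put M_i = S'' at the i-th knot. Here h = (1, 3) and Δ = (-6, -5/3), so the interior equations h_(i-1)·M_(i-1) + 2(h_(i-1)+h_i)·M_i + h_i·M_(i+1) = 6(Δ_i − Δ_(i-1)) read
  1·M_0 + 8·M_1 + 3·M_2 = 6(Δ_1 - Δ_0) = 26
Natural end conditions: M_0 = M_2 = 0.
Solving the tridiagonal system: M_0 = 0, M_1 = 13/4, M_2 = 0.
On [0, 1], S(x) = 6 - 157/24·x + 0·x² + 13/24·x³.
With x = 1/4: S(1/4) = 2239/512.

4.3730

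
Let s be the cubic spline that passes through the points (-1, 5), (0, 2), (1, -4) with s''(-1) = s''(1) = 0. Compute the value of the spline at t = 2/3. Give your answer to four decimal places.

With M_i denoting the second derivative at x_i, h_i = 1, 1, and Δ_i = (y_(i+1) − y_i)/h_i = -3, -6:
  1·M_0 + 4·M_1 + 1·M_2 = 6(Δ_1 - Δ_0) = -18
Natural end conditions: M_0 = M_2 = 0.
Hence M_0 = 0, M_1 = -9/2, M_2 = 0.
On [0, 1], s(t) = 2 - 9/2·t - 9/4·t² + 3/4·t³.
With t = 2/3: s(2/3) = -16/9.

-1.7778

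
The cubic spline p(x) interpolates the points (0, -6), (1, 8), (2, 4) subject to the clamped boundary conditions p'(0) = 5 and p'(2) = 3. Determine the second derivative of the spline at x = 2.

47

Let σ_i = p''(x_i). Step sizes h_i = 1, 1; slopes of the chords Δ_i = (y_(i+1) - y_i)/h_i = 14, -4.
  1·σ_0 + 4·σ_1 + 1·σ_2 = 6(Δ_1 - Δ_0) = -108
Clamped end conditions give two more equations: 2h_0·σ_0 + h_0·σ_1 = 6(Δ_0 - p'(0)) = 54 and h_1·σ_1 + 2h_1·σ_2 = 6(p'(2) - Δ_1) = 42.
Forward elimination and back-substitution give σ_0 = 53, σ_1 = -52, σ_2 = 47.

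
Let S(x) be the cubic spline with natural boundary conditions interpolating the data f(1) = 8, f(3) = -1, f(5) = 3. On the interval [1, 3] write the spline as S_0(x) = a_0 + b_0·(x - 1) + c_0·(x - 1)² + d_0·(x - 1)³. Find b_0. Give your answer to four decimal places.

-6.1250

Write m_i for S''(x_i). With h_i = 2, 2 and divided differences Δ_i = -9/2, 2, the continuity of S' gives the tridiagonal system
  2·m_0 + 8·m_1 + 2·m_2 = 6(Δ_1 - Δ_0) = 39
Natural end conditions: m_0 = m_2 = 0.
Forward elimination and back-substitution give m_0 = 0, m_1 = 39/8, m_2 = 0.
On [1, 3], with S_0(x) = a_0 + b_0·(x - 1) + c_0·(x - 1)² + d_0·(x - 1)³: c_0 = m_0/2 = 0, d_0 = (m_1 - m_0)/(6h_0) = 13/32, b_0 = Δ_0 - h_0(2m_0 + m_1)/6 = -49/8.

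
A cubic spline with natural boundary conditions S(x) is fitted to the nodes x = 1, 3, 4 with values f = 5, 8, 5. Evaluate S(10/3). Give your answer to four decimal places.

With M_i denoting the second derivative at x_i, h_i = 2, 1, and Δ_i = (y_(i+1) − y_i)/h_i = 3/2, -3:
  2·M_0 + 6·M_1 + 1·M_2 = 6(Δ_1 - Δ_0) = -27
Natural end conditions: M_0 = M_2 = 0.
Forward elimination and back-substitution give M_0 = 0, M_1 = -9/2, M_2 = 0.
On [3, 4], S(x) = 8 - 3/2·(x - 3) - 9/4·(x - 3)² + 3/4·(x - 3)³.
With (x - 3) = 1/3: S(10/3) = 131/18.

7.2778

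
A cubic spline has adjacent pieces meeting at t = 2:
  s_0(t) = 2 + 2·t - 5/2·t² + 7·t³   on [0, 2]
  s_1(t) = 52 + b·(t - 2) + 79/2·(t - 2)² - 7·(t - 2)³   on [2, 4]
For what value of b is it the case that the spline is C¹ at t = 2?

s_0'(t) = 2 - 5·t + 21·t², so s_0'(2) = 76. On the right, s_1'(2) = b, so b = 76.

76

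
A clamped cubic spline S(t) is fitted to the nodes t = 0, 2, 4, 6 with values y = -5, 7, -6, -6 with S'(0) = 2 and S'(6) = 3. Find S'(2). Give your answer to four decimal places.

0.5667

Write m_i for S''(x_i). With h_i = 2, 2, 2 and divided differences Δ_i = 6, -13/2, 0, the continuity of S' gives the tridiagonal system
  2·m_0 + 8·m_1 + 2·m_2 = 6(Δ_1 - Δ_0) = -75
  2·m_1 + 8·m_2 + 2·m_3 = 6(Δ_2 - Δ_1) = 39
Clamped end conditions give two more equations: 2h_0·m_0 + h_0·m_1 = 6(Δ_0 - S'(0)) = 24 and h_2·m_2 + 2h_2·m_3 = 6(S'(6) - Δ_2) = 18.
Forward elimination and back-substitution give m_0 = 403/30, m_1 = -223/15, m_2 = 128/15, m_3 = 7/30.
On [2, 4], S'(t) = b_1 + 2c_1·(t - 2) + 3d_1·(t - 2)² with b_1 = Δ_1 - h_1(2m_1 + m_2)/6 = 17/30, c_1 = m_1/2 = -223/30, d_1 = (m_2 - m_1)/(6h_1) = 39/20. So S'(2) = 17/30.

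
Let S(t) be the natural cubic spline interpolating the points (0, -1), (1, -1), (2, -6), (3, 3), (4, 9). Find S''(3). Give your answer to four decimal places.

-11.3571

Write m_i for S''(x_i). With h_i = 1, 1, 1, 1 and divided differences Δ_i = 0, -5, 9, 6, the continuity of S' gives the tridiagonal system
  1·m_0 + 4·m_1 + 1·m_2 = 6(Δ_1 - Δ_0) = -30
  1·m_1 + 4·m_2 + 1·m_3 = 6(Δ_2 - Δ_1) = 84
  1·m_2 + 4·m_3 + 1·m_4 = 6(Δ_3 - Δ_2) = -18
Natural end conditions: m_0 = m_4 = 0.
Solving: m_0 = 0, m_1 = -201/14, m_2 = 192/7, m_3 = -159/14, m_4 = 0.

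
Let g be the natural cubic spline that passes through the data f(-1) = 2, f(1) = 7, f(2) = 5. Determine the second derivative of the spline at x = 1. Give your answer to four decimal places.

-4.5000

Let σ_i = g''(x_i). Step sizes h_i = 2, 1; slopes of the chords Δ_i = (y_(i+1) - y_i)/h_i = 5/2, -2.
  2·σ_0 + 6·σ_1 + 1·σ_2 = 6(Δ_1 - Δ_0) = -27
Natural end conditions: σ_0 = σ_2 = 0.
Solving the tridiagonal system: σ_0 = 0, σ_1 = -9/2, σ_2 = 0.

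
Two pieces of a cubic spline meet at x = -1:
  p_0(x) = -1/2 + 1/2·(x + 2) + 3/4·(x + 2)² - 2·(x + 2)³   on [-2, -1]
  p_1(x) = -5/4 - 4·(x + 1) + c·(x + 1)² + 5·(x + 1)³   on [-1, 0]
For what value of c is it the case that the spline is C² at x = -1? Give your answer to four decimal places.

-5.2500

p_0''(x) = 3/2 - 12·(x + 2), so p_0''(-1) = -21/2. On the right, p_1''(-1) = 2c, so c = -21/4.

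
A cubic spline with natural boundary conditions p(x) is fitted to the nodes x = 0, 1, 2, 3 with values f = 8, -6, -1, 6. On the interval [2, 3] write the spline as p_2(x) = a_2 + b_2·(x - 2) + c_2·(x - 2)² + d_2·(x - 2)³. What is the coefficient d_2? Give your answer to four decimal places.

0.7333

With M_i denoting the second derivative at x_i, h_i = 1, 1, 1, and Δ_i = (y_(i+1) − y_i)/h_i = -14, 5, 7:
  1·M_0 + 4·M_1 + 1·M_2 = 6(Δ_1 - Δ_0) = 114
  1·M_1 + 4·M_2 + 1·M_3 = 6(Δ_2 - Δ_1) = 12
Natural end conditions: M_0 = M_3 = 0.
Forward elimination and back-substitution give M_0 = 0, M_1 = 148/5, M_2 = -22/5, M_3 = 0.
On [2, 3], with p_2(x) = a_2 + b_2·(x - 2) + c_2·(x - 2)² + d_2·(x - 2)³: c_2 = M_2/2 = -11/5, d_2 = (M_3 - M_2)/(6h_2) = 11/15, b_2 = Δ_2 - h_2(2M_2 + M_3)/6 = 127/15.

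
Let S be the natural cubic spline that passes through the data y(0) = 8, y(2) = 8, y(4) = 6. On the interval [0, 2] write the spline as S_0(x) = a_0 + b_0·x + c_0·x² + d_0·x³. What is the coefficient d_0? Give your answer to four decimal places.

-0.0625

Let m_i = S''(x_i). Step sizes h_i = 2, 2; slopes of the chords Δ_i = (y_(i+1) - y_i)/h_i = 0, -1.
  2·m_0 + 8·m_1 + 2·m_2 = 6(Δ_1 - Δ_0) = -6
Natural end conditions: m_0 = m_2 = 0.
Solving the tridiagonal system: m_0 = 0, m_1 = -3/4, m_2 = 0.
On [0, 2], with S_0(x) = a_0 + b_0·x + c_0·x² + d_0·x³: c_0 = m_0/2 = 0, d_0 = (m_1 - m_0)/(6h_0) = -1/16, b_0 = Δ_0 - h_0(2m_0 + m_1)/6 = 1/4.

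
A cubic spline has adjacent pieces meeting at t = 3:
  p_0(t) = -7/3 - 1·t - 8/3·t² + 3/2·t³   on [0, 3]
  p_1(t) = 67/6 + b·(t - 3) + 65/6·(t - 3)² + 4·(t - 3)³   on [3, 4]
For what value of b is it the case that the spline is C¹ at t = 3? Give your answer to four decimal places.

23.5000

p_0'(t) = -1 - 16/3·t + 9/2·t², so p_0'(3) = 47/2. On the right, p_1'(3) = b, so b = 47/2.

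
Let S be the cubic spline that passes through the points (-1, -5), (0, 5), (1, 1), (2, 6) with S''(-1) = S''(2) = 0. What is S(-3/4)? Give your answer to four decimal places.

Let m_i = S''(x_i). Step sizes h_i = 1, 1, 1; slopes of the chords Δ_i = (y_(i+1) - y_i)/h_i = 10, -4, 5.
  1·m_0 + 4·m_1 + 1·m_2 = 6(Δ_1 - Δ_0) = -84
  1·m_1 + 4·m_2 + 1·m_3 = 6(Δ_2 - Δ_1) = 54
Natural end conditions: m_0 = m_3 = 0.
Hence m_0 = 0, m_1 = -26, m_2 = 20, m_3 = 0.
On [-1, 0], S(x) = -5 + 43/3·(x + 1) + 0·(x + 1)² - 13/3·(x + 1)³.
With (x + 1) = 1/4: S(-3/4) = -95/64.

-1.4844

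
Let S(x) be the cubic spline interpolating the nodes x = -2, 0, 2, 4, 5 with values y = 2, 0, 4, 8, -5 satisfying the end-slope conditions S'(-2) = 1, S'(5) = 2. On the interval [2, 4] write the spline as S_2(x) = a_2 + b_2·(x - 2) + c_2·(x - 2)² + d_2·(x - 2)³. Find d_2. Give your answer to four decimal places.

-2.7616

Let σ_i = S''(x_i). Step sizes h_i = 2, 2, 2, 1; slopes of the chords Δ_i = (y_(i+1) - y_i)/h_i = -1, 2, 2, -13.
  2·σ_0 + 8·σ_1 + 2·σ_2 = 6(Δ_1 - Δ_0) = 18
  2·σ_1 + 8·σ_2 + 2·σ_3 = 6(Δ_2 - Δ_1) = 0
  2·σ_2 + 6·σ_3 + 1·σ_4 = 6(Δ_3 - Δ_2) = -90
Clamped end conditions give two more equations: 2h_0·σ_0 + h_0·σ_1 = 6(Δ_0 - S'(-2)) = -12 and h_3·σ_3 + 2h_3·σ_4 = 6(S'(5) - Δ_3) = 90.
Solving: σ_0 = -164/43, σ_1 = 70/43, σ_2 = 271/43, σ_3 = -1154/43, σ_4 = 2512/43.
On [2, 4], with S_2(x) = a_2 + b_2·(x - 2) + c_2·(x - 2)² + d_2·(x - 2)³: c_2 = σ_2/2 = 271/86, d_2 = (σ_3 - σ_2)/(6h_2) = -475/172, b_2 = Δ_2 - h_2(2σ_2 + σ_3)/6 = 290/43.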